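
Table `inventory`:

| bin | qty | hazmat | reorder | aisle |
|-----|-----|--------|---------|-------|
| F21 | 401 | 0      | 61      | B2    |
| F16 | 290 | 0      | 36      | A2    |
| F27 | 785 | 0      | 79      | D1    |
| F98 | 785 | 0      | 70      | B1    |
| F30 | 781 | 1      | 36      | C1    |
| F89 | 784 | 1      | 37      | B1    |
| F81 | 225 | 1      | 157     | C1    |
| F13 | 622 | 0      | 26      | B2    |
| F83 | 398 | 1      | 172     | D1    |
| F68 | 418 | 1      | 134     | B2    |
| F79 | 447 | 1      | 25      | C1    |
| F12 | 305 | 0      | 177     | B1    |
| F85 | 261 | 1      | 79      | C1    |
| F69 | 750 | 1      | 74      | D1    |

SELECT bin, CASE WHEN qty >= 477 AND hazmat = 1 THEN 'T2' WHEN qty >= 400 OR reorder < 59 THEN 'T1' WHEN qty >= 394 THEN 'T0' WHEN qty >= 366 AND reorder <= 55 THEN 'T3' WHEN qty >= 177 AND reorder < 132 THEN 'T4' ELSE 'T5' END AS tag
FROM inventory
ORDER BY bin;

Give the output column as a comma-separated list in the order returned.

bin=F12: ELSE → T5
bin=F13: qty >= 400 OR reorder < 59 → T1
bin=F16: qty >= 400 OR reorder < 59 → T1
bin=F21: qty >= 400 OR reorder < 59 → T1
bin=F27: qty >= 400 OR reorder < 59 → T1
bin=F30: qty >= 477 AND hazmat = 1 → T2
bin=F68: qty >= 400 OR reorder < 59 → T1
bin=F69: qty >= 477 AND hazmat = 1 → T2
bin=F79: qty >= 400 OR reorder < 59 → T1
bin=F81: ELSE → T5
bin=F83: qty >= 394 → T0
bin=F85: qty >= 177 AND reorder < 132 → T4
bin=F89: qty >= 477 AND hazmat = 1 → T2
bin=F98: qty >= 400 OR reorder < 59 → T1

T5, T1, T1, T1, T1, T2, T1, T2, T1, T5, T0, T4, T2, T1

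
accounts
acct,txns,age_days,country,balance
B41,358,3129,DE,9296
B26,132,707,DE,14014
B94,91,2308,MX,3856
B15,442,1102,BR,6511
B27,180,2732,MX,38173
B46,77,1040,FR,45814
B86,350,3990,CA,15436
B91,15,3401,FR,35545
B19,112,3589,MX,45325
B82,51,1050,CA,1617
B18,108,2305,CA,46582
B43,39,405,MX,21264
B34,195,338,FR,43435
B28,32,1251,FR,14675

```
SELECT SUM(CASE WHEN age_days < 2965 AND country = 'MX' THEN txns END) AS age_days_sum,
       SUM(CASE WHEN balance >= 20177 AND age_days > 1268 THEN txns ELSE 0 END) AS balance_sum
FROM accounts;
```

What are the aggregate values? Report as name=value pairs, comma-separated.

[age_days_sum: age_days < 2965 AND country = 'MX']
acct=B41: ✗
acct=B26: ✗
acct=B94: ✓ → 91
acct=B15: ✗
acct=B27: ✓ → 180
acct=B46: ✗
acct=B86: ✗
acct=B91: ✗
acct=B19: ✗
acct=B82: ✗
acct=B18: ✗
acct=B43: ✓ → 39
acct=B34: ✗
acct=B28: ✗
age_days_sum = 91 + 180 + 39 = 310
—
[balance_sum: balance >= 20177 AND age_days > 1268]
acct=B41: ✗
acct=B26: ✗
acct=B94: ✗
acct=B15: ✗
acct=B27: ✓ → 180
acct=B46: ✗
acct=B86: ✗
acct=B91: ✓ → 15
acct=B19: ✓ → 112
acct=B82: ✗
acct=B18: ✓ → 108
acct=B43: ✗
acct=B34: ✗
acct=B28: ✗
balance_sum = 180 + 15 + 112 + 108 = 415

age_days_sum=310, balance_sum=415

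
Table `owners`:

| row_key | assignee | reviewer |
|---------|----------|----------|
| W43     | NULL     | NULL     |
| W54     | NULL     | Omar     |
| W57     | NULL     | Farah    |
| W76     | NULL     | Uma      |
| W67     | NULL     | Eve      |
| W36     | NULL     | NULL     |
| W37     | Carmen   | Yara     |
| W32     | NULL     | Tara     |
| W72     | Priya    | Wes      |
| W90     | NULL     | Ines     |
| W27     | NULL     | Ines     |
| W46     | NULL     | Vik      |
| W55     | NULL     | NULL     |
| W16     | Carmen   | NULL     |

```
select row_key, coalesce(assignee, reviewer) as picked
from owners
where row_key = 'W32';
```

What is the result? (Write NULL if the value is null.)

row_key = W32: assignee=NULL, reviewer=Tara.
assignee=NULL, reviewer=Tara → Tara

Tara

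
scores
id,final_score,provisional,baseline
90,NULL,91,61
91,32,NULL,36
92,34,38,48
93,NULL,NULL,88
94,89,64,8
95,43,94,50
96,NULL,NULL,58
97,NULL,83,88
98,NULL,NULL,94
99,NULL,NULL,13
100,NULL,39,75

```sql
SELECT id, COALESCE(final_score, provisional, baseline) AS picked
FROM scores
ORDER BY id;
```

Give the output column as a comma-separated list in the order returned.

91, 32, 34, 88, 89, 43, 58, 83, 94, 13, 39

id=90: final_score=NULL, provisional=91 → 91
id=91: final_score=32 → 32
id=92: final_score=34 → 34
id=93: final_score=NULL, provisional=NULL, baseline=88 → 88
id=94: final_score=89 → 89
id=95: final_score=43 → 43
id=96: final_score=NULL, provisional=NULL, baseline=58 → 58
id=97: final_score=NULL, provisional=83 → 83
id=98: final_score=NULL, provisional=NULL, baseline=94 → 94
id=99: final_score=NULL, provisional=NULL, baseline=13 → 13
id=100: final_score=NULL, provisional=39 → 39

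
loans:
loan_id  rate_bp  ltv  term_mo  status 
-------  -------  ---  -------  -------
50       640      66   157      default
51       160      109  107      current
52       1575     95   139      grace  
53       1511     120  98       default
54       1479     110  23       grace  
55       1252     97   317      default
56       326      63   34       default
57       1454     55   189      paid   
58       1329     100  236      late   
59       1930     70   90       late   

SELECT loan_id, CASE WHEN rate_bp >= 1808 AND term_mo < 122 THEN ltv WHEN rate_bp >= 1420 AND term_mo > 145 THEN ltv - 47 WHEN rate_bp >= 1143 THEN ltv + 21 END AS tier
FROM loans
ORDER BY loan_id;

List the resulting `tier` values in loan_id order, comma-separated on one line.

loan_id=50: (no match → NULL) → NULL
loan_id=51: (no match → NULL) → NULL
loan_id=52: rate_bp >= 1143 → 116
loan_id=53: rate_bp >= 1143 → 141
loan_id=54: rate_bp >= 1143 → 131
loan_id=55: rate_bp >= 1143 → 118
loan_id=56: (no match → NULL) → NULL
loan_id=57: rate_bp >= 1420 AND term_mo > 145 → 8
loan_id=58: rate_bp >= 1143 → 121
loan_id=59: rate_bp >= 1808 AND term_mo < 122 → 70

NULL, NULL, 116, 141, 131, 118, NULL, 8, 121, 70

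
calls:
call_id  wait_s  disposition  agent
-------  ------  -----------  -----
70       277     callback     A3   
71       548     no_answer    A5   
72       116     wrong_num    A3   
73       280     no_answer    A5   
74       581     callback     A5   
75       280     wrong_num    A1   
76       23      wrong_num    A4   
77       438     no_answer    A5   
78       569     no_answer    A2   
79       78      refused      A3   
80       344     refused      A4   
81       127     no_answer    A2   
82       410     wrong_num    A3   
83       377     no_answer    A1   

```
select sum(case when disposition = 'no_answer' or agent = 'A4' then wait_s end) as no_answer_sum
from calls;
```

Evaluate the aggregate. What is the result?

call_id=70: ✗
call_id=71: ✓ → 548
call_id=72: ✗
call_id=73: ✓ → 280
call_id=74: ✗
call_id=75: ✗
call_id=76: ✓ → 23
call_id=77: ✓ → 438
call_id=78: ✓ → 569
call_id=79: ✗
call_id=80: ✓ → 344
call_id=81: ✓ → 127
call_id=82: ✗
call_id=83: ✓ → 377
no_answer_sum = 548 + 280 + 23 + 438 + 569 + 344 + 127 + 377 = 2706

2706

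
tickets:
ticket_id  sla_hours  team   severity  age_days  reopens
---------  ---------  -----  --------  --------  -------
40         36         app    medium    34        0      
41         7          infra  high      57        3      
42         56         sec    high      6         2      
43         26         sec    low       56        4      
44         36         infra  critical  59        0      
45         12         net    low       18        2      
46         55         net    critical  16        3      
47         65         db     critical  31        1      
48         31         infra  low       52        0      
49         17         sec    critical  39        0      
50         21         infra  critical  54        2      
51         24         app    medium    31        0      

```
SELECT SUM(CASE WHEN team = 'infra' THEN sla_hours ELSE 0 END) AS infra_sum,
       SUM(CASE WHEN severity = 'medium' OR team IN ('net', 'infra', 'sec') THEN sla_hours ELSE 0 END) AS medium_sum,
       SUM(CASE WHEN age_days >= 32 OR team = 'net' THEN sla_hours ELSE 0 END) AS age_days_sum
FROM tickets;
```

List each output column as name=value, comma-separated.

[infra_sum: team = 'infra']
ticket_id=40: ✗
ticket_id=41: ✓ → 7
ticket_id=42: ✗
ticket_id=43: ✗
ticket_id=44: ✓ → 36
ticket_id=45: ✗
ticket_id=46: ✗
ticket_id=47: ✗
ticket_id=48: ✓ → 31
ticket_id=49: ✗
ticket_id=50: ✓ → 21
ticket_id=51: ✗
infra_sum = 7 + 36 + 31 + 21 = 95
—
[medium_sum: severity = 'medium' OR team IN ('net', 'infra', 'sec')]
ticket_id=40: ✓ → 36
ticket_id=41: ✓ → 7
ticket_id=42: ✓ → 56
ticket_id=43: ✓ → 26
ticket_id=44: ✓ → 36
ticket_id=45: ✓ → 12
ticket_id=46: ✓ → 55
ticket_id=47: ✗
ticket_id=48: ✓ → 31
ticket_id=49: ✓ → 17
ticket_id=50: ✓ → 21
ticket_id=51: ✓ → 24
medium_sum = 36 + 7 + 56 + 26 + 36 + 12 + 55 + 31 + 17 + 21 + 24 = 321
—
[age_days_sum: age_days >= 32 OR team = 'net']
ticket_id=40: ✓ → 36
ticket_id=41: ✓ → 7
ticket_id=42: ✗
ticket_id=43: ✓ → 26
ticket_id=44: ✓ → 36
ticket_id=45: ✓ → 12
ticket_id=46: ✓ → 55
ticket_id=47: ✗
ticket_id=48: ✓ → 31
ticket_id=49: ✓ → 17
ticket_id=50: ✓ → 21
ticket_id=51: ✗
age_days_sum = 36 + 7 + 26 + 36 + 12 + 55 + 31 + 17 + 21 = 241

infra_sum=95, medium_sum=321, age_days_sum=241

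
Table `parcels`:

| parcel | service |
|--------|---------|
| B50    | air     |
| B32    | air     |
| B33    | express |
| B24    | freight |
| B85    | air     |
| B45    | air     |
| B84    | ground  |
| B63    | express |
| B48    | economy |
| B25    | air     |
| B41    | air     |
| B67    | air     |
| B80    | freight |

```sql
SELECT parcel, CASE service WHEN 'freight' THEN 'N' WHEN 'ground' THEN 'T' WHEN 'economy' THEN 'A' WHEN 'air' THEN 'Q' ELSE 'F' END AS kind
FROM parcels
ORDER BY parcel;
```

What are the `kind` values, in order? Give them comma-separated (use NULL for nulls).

parcel=B24: service='freight' → N
parcel=B25: service='air' → Q
parcel=B32: service='air' → Q
parcel=B33: ELSE → F
parcel=B41: service='air' → Q
parcel=B45: service='air' → Q
parcel=B48: service='economy' → A
parcel=B50: service='air' → Q
parcel=B63: ELSE → F
parcel=B67: service='air' → Q
parcel=B80: service='freight' → N
parcel=B84: service='ground' → T
parcel=B85: service='air' → Q

N, Q, Q, F, Q, Q, A, Q, F, Q, N, T, Q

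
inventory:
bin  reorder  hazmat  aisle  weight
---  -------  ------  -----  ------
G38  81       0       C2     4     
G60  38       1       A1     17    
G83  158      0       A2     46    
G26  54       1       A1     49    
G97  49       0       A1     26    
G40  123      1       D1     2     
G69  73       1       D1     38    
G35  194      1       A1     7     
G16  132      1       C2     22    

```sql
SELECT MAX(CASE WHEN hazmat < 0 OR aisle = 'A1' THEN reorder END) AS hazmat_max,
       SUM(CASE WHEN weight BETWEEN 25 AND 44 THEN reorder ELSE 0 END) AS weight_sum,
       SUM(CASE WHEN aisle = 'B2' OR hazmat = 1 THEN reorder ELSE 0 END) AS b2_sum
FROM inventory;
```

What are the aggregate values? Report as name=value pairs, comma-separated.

[hazmat_max: hazmat < 0 OR aisle = 'A1']
bin=G38: ✗
bin=G60: ✓ → 38
bin=G83: ✗
bin=G26: ✓ → 54
bin=G97: ✓ → 49
bin=G40: ✗
bin=G69: ✗
bin=G35: ✓ → 194
bin=G16: ✗
hazmat_max = MAX(38, 54, 49, 194) = 194
—
[weight_sum: weight BETWEEN 25 AND 44]
bin=G38: ✗
bin=G60: ✗
bin=G83: ✗
bin=G26: ✗
bin=G97: ✓ → 49
bin=G40: ✗
bin=G69: ✓ → 73
bin=G35: ✗
bin=G16: ✗
weight_sum = 49 + 73 = 122
—
[b2_sum: aisle = 'B2' OR hazmat = 1]
bin=G38: ✗
bin=G60: ✓ → 38
bin=G83: ✗
bin=G26: ✓ → 54
bin=G97: ✗
bin=G40: ✓ → 123
bin=G69: ✓ → 73
bin=G35: ✓ → 194
bin=G16: ✓ → 132
b2_sum = 38 + 54 + 123 + 73 + 194 + 132 = 614

hazmat_max=194, weight_sum=122, b2_sum=614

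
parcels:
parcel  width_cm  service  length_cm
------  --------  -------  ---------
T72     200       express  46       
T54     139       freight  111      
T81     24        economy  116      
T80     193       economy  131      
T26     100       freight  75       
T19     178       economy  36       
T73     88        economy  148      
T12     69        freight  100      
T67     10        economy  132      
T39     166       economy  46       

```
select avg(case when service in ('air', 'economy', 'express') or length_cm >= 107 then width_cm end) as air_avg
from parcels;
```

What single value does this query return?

124.75

parcel=T72: ✓ → 200
parcel=T54: ✓ → 139
parcel=T81: ✓ → 24
parcel=T80: ✓ → 193
parcel=T26: ✗
parcel=T19: ✓ → 178
parcel=T73: ✓ → 88
parcel=T12: ✗
parcel=T67: ✓ → 10
parcel=T39: ✓ → 166
air_avg = (200 + 139 + 24 + 193 + 178 + 88 + 10 + 166) / 8 = 124.75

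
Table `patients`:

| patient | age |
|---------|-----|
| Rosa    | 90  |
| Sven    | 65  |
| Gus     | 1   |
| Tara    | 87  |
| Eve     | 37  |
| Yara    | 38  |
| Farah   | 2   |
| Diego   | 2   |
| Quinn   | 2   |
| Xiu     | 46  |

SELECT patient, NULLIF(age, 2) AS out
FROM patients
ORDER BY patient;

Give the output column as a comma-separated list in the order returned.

patient=Diego: age=2 vs 2: equal → NULL
patient=Eve: age=37 vs 2: differ → 37
patient=Farah: age=2 vs 2: equal → NULL
patient=Gus: age=1 vs 2: differ → 1
patient=Quinn: age=2 vs 2: equal → NULL
patient=Rosa: age=90 vs 2: differ → 90
patient=Sven: age=65 vs 2: differ → 65
patient=Tara: age=87 vs 2: differ → 87
patient=Xiu: age=46 vs 2: differ → 46
patient=Yara: age=38 vs 2: differ → 38

NULL, 37, NULL, 1, NULL, 90, 65, 87, 46, 38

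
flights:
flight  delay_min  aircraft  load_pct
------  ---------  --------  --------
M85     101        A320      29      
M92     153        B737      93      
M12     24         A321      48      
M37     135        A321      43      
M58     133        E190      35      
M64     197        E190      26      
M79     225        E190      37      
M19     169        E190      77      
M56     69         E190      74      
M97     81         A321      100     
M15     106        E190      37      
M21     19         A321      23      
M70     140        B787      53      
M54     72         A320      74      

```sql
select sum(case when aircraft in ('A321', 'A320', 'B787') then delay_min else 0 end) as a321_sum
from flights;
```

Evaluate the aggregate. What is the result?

flight=M85: ✓ → 101
flight=M92: ✗
flight=M12: ✓ → 24
flight=M37: ✓ → 135
flight=M58: ✗
flight=M64: ✗
flight=M79: ✗
flight=M19: ✗
flight=M56: ✗
flight=M97: ✓ → 81
flight=M15: ✗
flight=M21: ✓ → 19
flight=M70: ✓ → 140
flight=M54: ✓ → 72
a321_sum = 101 + 24 + 135 + 81 + 19 + 140 + 72 = 572

572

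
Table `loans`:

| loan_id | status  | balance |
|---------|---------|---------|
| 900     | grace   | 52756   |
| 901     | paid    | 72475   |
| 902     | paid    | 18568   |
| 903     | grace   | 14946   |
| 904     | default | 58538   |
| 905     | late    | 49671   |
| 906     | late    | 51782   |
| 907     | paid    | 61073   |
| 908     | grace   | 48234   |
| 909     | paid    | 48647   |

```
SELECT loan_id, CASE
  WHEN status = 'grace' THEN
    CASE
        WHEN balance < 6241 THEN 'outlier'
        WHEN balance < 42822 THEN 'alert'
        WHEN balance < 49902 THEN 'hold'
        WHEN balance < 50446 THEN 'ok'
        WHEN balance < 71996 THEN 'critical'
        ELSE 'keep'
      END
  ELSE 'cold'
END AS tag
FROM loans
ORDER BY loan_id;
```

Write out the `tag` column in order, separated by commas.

critical, cold, cold, alert, cold, cold, cold, cold, hold, cold

loan_id=900: status='grace' → inner[balance < 71996] → critical
loan_id=901: status='paid' → outer ELSE → cold
loan_id=902: status='paid' → outer ELSE → cold
loan_id=903: status='grace' → inner[balance < 42822] → alert
loan_id=904: status='default' → outer ELSE → cold
loan_id=905: status='late' → outer ELSE → cold
loan_id=906: status='late' → outer ELSE → cold
loan_id=907: status='paid' → outer ELSE → cold
loan_id=908: status='grace' → inner[balance < 49902] → hold
loan_id=909: status='paid' → outer ELSE → cold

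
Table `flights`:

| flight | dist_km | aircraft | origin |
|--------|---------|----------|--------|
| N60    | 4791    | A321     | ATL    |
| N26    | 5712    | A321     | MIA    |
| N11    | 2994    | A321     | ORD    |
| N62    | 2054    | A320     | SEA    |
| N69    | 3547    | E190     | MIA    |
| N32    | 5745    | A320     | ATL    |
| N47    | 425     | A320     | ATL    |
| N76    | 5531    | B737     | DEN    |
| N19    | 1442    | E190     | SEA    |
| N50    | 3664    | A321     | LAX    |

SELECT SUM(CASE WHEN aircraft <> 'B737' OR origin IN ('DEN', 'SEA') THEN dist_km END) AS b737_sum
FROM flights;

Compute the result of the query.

flight=N60: ✓ → 4791
flight=N26: ✓ → 5712
flight=N11: ✓ → 2994
flight=N62: ✓ → 2054
flight=N69: ✓ → 3547
flight=N32: ✓ → 5745
flight=N47: ✓ → 425
flight=N76: ✓ → 5531
flight=N19: ✓ → 1442
flight=N50: ✓ → 3664
b737_sum = 4791 + 5712 + 2994 + 2054 + 3547 + 5745 + 425 + 5531 + 1442 + 3664 = 35905

35905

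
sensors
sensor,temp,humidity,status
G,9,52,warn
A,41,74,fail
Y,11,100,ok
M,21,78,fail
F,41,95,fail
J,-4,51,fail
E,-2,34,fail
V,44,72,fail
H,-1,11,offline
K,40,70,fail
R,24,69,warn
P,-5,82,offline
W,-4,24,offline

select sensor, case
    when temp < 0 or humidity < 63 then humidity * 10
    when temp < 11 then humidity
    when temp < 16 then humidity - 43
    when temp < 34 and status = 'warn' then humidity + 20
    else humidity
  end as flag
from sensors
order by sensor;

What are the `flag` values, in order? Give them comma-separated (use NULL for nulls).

74, 340, 95, 520, 110, 510, 70, 78, 820, 89, 72, 240, 57

sensor=A: ELSE → 74
sensor=E: temp < 0 or humidity < 63 → 340
sensor=F: ELSE → 95
sensor=G: temp < 0 or humidity < 63 → 520
sensor=H: temp < 0 or humidity < 63 → 110
sensor=J: temp < 0 or humidity < 63 → 510
sensor=K: ELSE → 70
sensor=M: ELSE → 78
sensor=P: temp < 0 or humidity < 63 → 820
sensor=R: temp < 34 and status = 'warn' → 89
sensor=V: ELSE → 72
sensor=W: temp < 0 or humidity < 63 → 240
sensor=Y: temp < 16 → 57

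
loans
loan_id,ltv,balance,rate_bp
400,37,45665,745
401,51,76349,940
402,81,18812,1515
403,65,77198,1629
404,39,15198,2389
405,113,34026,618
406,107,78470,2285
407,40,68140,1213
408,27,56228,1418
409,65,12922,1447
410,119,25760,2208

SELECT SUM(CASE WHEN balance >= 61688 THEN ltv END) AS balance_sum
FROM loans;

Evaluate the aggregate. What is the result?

263

loan_id=400: ✗
loan_id=401: ✓ → 51
loan_id=402: ✗
loan_id=403: ✓ → 65
loan_id=404: ✗
loan_id=405: ✗
loan_id=406: ✓ → 107
loan_id=407: ✓ → 40
loan_id=408: ✗
loan_id=409: ✗
loan_id=410: ✗
balance_sum = 51 + 65 + 107 + 40 = 263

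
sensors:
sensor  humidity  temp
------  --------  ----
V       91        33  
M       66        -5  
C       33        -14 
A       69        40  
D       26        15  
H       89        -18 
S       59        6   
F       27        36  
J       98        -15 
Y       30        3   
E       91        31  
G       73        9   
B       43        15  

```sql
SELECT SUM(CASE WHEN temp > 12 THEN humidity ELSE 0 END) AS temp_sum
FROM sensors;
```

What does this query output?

347

sensor=V: ✓ → 91
sensor=M: ✗
sensor=C: ✗
sensor=A: ✓ → 69
sensor=D: ✓ → 26
sensor=H: ✗
sensor=S: ✗
sensor=F: ✓ → 27
sensor=J: ✗
sensor=Y: ✗
sensor=E: ✓ → 91
sensor=G: ✗
sensor=B: ✓ → 43
temp_sum = 91 + 69 + 26 + 27 + 91 + 43 = 347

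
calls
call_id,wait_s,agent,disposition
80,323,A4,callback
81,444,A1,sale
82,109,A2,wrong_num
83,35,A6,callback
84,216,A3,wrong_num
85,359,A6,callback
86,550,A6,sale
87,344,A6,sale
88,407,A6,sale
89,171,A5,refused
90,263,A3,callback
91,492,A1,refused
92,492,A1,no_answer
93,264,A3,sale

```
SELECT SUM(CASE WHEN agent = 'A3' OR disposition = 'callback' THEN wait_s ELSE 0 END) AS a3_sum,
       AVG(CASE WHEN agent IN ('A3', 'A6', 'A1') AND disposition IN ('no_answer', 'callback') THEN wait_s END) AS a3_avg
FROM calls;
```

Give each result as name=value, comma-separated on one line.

[a3_sum: agent = 'A3' OR disposition = 'callback']
call_id=80: ✓ → 323
call_id=81: ✗
call_id=82: ✗
call_id=83: ✓ → 35
call_id=84: ✓ → 216
call_id=85: ✓ → 359
call_id=86: ✗
call_id=87: ✗
call_id=88: ✗
call_id=89: ✗
call_id=90: ✓ → 263
call_id=91: ✗
call_id=92: ✗
call_id=93: ✓ → 264
a3_sum = 323 + 35 + 216 + 359 + 263 + 264 = 1460
—
[a3_avg: agent IN ('A3', 'A6', 'A1') AND disposition IN ('no_answer', 'callback')]
call_id=80: ✗
call_id=81: ✗
call_id=82: ✗
call_id=83: ✓ → 35
call_id=84: ✗
call_id=85: ✓ → 359
call_id=86: ✗
call_id=87: ✗
call_id=88: ✗
call_id=89: ✗
call_id=90: ✓ → 263
call_id=91: ✗
call_id=92: ✓ → 492
call_id=93: ✗
a3_avg = (35 + 359 + 263 + 492) / 4 = 287.25

a3_sum=1460, a3_avg=287.25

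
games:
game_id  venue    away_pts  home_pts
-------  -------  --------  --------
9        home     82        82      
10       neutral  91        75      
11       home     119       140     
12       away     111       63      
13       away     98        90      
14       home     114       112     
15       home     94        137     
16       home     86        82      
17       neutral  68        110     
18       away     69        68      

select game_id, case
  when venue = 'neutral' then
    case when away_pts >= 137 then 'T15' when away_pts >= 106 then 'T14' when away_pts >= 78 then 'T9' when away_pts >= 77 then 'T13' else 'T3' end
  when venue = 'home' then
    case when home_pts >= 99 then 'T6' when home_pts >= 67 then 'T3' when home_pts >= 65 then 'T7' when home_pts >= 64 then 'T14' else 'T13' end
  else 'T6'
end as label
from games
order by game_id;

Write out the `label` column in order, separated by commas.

game_id=9: venue='home' → inner[home_pts >= 67] → T3
game_id=10: venue='neutral' → inner[away_pts >= 78] → T9
game_id=11: venue='home' → inner[home_pts >= 99] → T6
game_id=12: venue='away' → outer ELSE → T6
game_id=13: venue='away' → outer ELSE → T6
game_id=14: venue='home' → inner[home_pts >= 99] → T6
game_id=15: venue='home' → inner[home_pts >= 99] → T6
game_id=16: venue='home' → inner[home_pts >= 67] → T3
game_id=17: venue='neutral' → inner[ELSE] → T3
game_id=18: venue='away' → outer ELSE → T6

T3, T9, T6, T6, T6, T6, T6, T3, T3, T6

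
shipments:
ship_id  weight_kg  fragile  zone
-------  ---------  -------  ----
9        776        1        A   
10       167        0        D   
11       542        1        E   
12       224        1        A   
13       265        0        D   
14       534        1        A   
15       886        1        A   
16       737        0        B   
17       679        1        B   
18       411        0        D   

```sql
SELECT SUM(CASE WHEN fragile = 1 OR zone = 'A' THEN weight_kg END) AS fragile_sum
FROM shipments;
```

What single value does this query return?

ship_id=9: ✓ → 776
ship_id=10: ✗
ship_id=11: ✓ → 542
ship_id=12: ✓ → 224
ship_id=13: ✗
ship_id=14: ✓ → 534
ship_id=15: ✓ → 886
ship_id=16: ✗
ship_id=17: ✓ → 679
ship_id=18: ✗
fragile_sum = 776 + 542 + 224 + 534 + 886 + 679 = 3641

3641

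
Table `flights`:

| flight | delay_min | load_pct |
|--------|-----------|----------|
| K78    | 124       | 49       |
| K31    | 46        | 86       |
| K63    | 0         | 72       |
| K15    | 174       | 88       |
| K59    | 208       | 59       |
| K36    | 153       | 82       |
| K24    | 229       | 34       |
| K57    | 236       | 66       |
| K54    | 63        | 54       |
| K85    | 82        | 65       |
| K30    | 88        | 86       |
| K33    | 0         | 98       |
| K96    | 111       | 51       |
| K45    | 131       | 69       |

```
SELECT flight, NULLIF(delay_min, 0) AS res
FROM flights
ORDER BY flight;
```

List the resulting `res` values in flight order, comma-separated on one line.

flight=K15: delay_min=174 vs 0: differ → 174
flight=K24: delay_min=229 vs 0: differ → 229
flight=K30: delay_min=88 vs 0: differ → 88
flight=K31: delay_min=46 vs 0: differ → 46
flight=K33: delay_min=0 vs 0: equal → NULL
flight=K36: delay_min=153 vs 0: differ → 153
flight=K45: delay_min=131 vs 0: differ → 131
flight=K54: delay_min=63 vs 0: differ → 63
flight=K57: delay_min=236 vs 0: differ → 236
flight=K59: delay_min=208 vs 0: differ → 208
flight=K63: delay_min=0 vs 0: equal → NULL
flight=K78: delay_min=124 vs 0: differ → 124
flight=K85: delay_min=82 vs 0: differ → 82
flight=K96: delay_min=111 vs 0: differ → 111

174, 229, 88, 46, NULL, 153, 131, 63, 236, 208, NULL, 124, 82, 111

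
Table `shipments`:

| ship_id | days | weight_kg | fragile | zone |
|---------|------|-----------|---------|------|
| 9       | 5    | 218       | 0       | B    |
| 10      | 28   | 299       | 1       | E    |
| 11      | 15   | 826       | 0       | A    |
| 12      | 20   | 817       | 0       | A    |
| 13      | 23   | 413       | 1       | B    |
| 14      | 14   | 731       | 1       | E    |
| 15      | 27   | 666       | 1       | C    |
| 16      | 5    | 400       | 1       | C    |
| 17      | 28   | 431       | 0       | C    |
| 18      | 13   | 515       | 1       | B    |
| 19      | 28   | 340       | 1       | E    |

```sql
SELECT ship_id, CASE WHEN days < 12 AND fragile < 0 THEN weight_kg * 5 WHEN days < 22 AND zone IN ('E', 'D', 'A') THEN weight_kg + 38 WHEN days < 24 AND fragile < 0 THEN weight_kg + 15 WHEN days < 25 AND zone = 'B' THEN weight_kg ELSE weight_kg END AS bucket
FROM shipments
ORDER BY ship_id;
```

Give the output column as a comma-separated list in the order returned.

218, 299, 864, 855, 413, 769, 666, 400, 431, 515, 340

ship_id=9: days < 25 AND zone = 'B' → 218
ship_id=10: ELSE → 299
ship_id=11: days < 22 AND zone IN ('E', 'D', 'A') → 864
ship_id=12: days < 22 AND zone IN ('E', 'D', 'A') → 855
ship_id=13: days < 25 AND zone = 'B' → 413
ship_id=14: days < 22 AND zone IN ('E', 'D', 'A') → 769
ship_id=15: ELSE → 666
ship_id=16: ELSE → 400
ship_id=17: ELSE → 431
ship_id=18: days < 25 AND zone = 'B' → 515
ship_id=19: ELSE → 340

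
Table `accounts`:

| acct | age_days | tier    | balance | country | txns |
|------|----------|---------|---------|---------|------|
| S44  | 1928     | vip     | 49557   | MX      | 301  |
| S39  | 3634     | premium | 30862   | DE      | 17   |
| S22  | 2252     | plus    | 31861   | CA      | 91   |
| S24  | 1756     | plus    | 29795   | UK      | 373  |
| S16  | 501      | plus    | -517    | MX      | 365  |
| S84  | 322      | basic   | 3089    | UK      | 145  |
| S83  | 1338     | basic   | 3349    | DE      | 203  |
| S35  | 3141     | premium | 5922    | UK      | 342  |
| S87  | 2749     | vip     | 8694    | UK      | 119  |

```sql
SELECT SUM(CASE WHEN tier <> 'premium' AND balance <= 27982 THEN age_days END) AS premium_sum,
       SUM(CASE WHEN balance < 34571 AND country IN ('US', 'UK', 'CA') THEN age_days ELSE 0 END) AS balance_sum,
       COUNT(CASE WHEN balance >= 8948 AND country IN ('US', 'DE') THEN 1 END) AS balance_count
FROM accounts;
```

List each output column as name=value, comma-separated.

[premium_sum: tier <> 'premium' AND balance <= 27982]
acct=S44: ✗
acct=S39: ✗
acct=S22: ✗
acct=S24: ✗
acct=S16: ✓ → 501
acct=S84: ✓ → 322
acct=S83: ✓ → 1338
acct=S35: ✗
acct=S87: ✓ → 2749
premium_sum = 501 + 322 + 1338 + 2749 = 4910
—
[balance_sum: balance < 34571 AND country IN ('US', 'UK', 'CA')]
acct=S44: ✗
acct=S39: ✗
acct=S22: ✓ → 2252
acct=S24: ✓ → 1756
acct=S16: ✗
acct=S84: ✓ → 322
acct=S83: ✗
acct=S35: ✓ → 3141
acct=S87: ✓ → 2749
balance_sum = 2252 + 1756 + 322 + 3141 + 2749 = 10220
—
[balance_count: balance >= 8948 AND country IN ('US', 'DE')]
acct=S44: ✗
acct=S39: ✓ → 1
acct=S22: ✗
acct=S24: ✗
acct=S16: ✗
acct=S84: ✗
acct=S83: ✗
acct=S35: ✗
acct=S87: ✗
balance_count = COUNT(1) = 1

premium_sum=4910, balance_sum=10220, balance_count=1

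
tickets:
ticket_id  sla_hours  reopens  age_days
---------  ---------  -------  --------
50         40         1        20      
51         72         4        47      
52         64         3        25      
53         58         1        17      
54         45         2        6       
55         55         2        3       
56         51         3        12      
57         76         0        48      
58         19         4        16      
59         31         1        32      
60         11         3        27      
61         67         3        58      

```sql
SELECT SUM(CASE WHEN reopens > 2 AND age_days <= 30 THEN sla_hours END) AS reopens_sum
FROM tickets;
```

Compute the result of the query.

145

ticket_id=50: ✗
ticket_id=51: ✗
ticket_id=52: ✓ → 64
ticket_id=53: ✗
ticket_id=54: ✗
ticket_id=55: ✗
ticket_id=56: ✓ → 51
ticket_id=57: ✗
ticket_id=58: ✓ → 19
ticket_id=59: ✗
ticket_id=60: ✓ → 11
ticket_id=61: ✗
reopens_sum = 64 + 51 + 19 + 11 = 145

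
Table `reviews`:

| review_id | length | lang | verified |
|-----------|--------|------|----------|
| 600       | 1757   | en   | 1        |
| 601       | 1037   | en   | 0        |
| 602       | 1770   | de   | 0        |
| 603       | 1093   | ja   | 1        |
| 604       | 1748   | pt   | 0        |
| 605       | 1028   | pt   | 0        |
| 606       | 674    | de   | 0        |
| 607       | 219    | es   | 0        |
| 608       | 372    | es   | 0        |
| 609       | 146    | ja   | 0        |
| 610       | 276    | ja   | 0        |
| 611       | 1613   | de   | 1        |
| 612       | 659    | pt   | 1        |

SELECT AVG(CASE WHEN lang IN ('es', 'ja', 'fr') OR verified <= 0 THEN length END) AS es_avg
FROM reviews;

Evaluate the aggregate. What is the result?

review_id=600: ✗
review_id=601: ✓ → 1037
review_id=602: ✓ → 1770
review_id=603: ✓ → 1093
review_id=604: ✓ → 1748
review_id=605: ✓ → 1028
review_id=606: ✓ → 674
review_id=607: ✓ → 219
review_id=608: ✓ → 372
review_id=609: ✓ → 146
review_id=610: ✓ → 276
review_id=611: ✗
review_id=612: ✗
es_avg = (1037 + 1770 + 1093 + 1748 + 1028 + 674 + 219 + 372 + 146 + 276) / 10 = 836.3

836.3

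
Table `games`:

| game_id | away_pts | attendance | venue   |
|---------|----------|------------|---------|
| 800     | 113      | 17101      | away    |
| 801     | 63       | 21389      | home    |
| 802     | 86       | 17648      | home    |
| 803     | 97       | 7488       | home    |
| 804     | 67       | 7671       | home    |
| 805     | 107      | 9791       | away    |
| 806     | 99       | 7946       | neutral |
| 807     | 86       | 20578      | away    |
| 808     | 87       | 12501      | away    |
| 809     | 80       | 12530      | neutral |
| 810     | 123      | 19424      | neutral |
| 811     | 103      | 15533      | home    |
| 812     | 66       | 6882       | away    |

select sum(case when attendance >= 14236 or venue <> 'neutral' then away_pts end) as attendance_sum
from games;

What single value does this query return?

998

game_id=800: ✓ → 113
game_id=801: ✓ → 63
game_id=802: ✓ → 86
game_id=803: ✓ → 97
game_id=804: ✓ → 67
game_id=805: ✓ → 107
game_id=806: ✗
game_id=807: ✓ → 86
game_id=808: ✓ → 87
game_id=809: ✗
game_id=810: ✓ → 123
game_id=811: ✓ → 103
game_id=812: ✓ → 66
attendance_sum = 113 + 63 + 86 + 97 + 67 + 107 + 86 + 87 + 123 + 103 + 66 = 998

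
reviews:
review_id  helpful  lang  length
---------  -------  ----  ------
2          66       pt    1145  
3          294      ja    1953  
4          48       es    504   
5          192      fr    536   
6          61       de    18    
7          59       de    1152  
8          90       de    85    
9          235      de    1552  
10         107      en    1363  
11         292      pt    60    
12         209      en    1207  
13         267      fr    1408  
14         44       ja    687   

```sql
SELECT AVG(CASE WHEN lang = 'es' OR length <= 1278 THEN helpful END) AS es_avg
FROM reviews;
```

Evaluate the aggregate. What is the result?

review_id=2: ✓ → 66
review_id=3: ✗
review_id=4: ✓ → 48
review_id=5: ✓ → 192
review_id=6: ✓ → 61
review_id=7: ✓ → 59
review_id=8: ✓ → 90
review_id=9: ✗
review_id=10: ✗
review_id=11: ✓ → 292
review_id=12: ✓ → 209
review_id=13: ✗
review_id=14: ✓ → 44
es_avg = (66 + 48 + 192 + 61 + 59 + 90 + 292 + 209 + 44) / 9 = 117.8888888889

117.8888888889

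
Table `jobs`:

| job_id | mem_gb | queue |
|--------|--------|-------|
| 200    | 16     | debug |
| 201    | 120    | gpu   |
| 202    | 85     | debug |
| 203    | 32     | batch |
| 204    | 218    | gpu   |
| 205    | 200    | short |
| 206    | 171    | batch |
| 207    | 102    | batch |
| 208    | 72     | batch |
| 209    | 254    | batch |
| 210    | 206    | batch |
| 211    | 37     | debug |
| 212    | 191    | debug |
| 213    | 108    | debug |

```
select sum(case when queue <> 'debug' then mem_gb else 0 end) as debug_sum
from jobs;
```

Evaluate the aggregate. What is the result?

job_id=200: ✗
job_id=201: ✓ → 120
job_id=202: ✗
job_id=203: ✓ → 32
job_id=204: ✓ → 218
job_id=205: ✓ → 200
job_id=206: ✓ → 171
job_id=207: ✓ → 102
job_id=208: ✓ → 72
job_id=209: ✓ → 254
job_id=210: ✓ → 206
job_id=211: ✗
job_id=212: ✗
job_id=213: ✗
debug_sum = 120 + 32 + 218 + 200 + 171 + 102 + 72 + 254 + 206 = 1375

1375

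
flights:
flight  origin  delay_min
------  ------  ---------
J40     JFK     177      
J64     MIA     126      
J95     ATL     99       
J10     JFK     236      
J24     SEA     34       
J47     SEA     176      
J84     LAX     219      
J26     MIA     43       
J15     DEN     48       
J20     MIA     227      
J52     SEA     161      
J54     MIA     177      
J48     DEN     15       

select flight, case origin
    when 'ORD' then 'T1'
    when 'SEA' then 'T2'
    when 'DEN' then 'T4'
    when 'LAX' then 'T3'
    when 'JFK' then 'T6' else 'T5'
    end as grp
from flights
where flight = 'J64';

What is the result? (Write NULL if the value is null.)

flight = J64: origin=MIA, delay_min=126.
origin='ORD' → false
origin='SEA' → false
origin='DEN' → false
origin='LAX' → false
origin='JFK' → false
No prior WHEN matched → ELSE → T5

T5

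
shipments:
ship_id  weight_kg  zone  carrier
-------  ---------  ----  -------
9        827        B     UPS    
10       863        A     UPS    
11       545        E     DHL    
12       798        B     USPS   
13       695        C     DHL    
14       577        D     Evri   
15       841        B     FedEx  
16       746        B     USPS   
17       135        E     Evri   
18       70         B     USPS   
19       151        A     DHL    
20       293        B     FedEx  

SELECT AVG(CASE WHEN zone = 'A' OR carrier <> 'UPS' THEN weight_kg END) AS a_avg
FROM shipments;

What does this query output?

ship_id=9: ✗
ship_id=10: ✓ → 863
ship_id=11: ✓ → 545
ship_id=12: ✓ → 798
ship_id=13: ✓ → 695
ship_id=14: ✓ → 577
ship_id=15: ✓ → 841
ship_id=16: ✓ → 746
ship_id=17: ✓ → 135
ship_id=18: ✓ → 70
ship_id=19: ✓ → 151
ship_id=20: ✓ → 293
a_avg = (863 + 545 + 798 + 695 + 577 + 841 + 746 + 135 + 70 + 151 + 293) / 11 = 519.4545454545

519.4545454545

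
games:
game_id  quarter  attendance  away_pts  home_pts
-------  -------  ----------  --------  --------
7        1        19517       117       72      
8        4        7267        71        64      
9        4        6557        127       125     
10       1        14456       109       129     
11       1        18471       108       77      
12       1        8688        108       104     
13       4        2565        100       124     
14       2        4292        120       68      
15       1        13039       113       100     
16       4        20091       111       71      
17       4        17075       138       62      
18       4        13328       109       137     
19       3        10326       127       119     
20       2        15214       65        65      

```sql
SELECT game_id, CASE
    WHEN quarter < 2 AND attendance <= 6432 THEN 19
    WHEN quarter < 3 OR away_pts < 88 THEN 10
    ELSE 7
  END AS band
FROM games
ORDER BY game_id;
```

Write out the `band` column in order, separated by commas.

game_id=7: quarter < 3 OR away_pts < 88 → 10
game_id=8: quarter < 3 OR away_pts < 88 → 10
game_id=9: ELSE → 7
game_id=10: quarter < 3 OR away_pts < 88 → 10
game_id=11: quarter < 3 OR away_pts < 88 → 10
game_id=12: quarter < 3 OR away_pts < 88 → 10
game_id=13: ELSE → 7
game_id=14: quarter < 3 OR away_pts < 88 → 10
game_id=15: quarter < 3 OR away_pts < 88 → 10
game_id=16: ELSE → 7
game_id=17: ELSE → 7
game_id=18: ELSE → 7
game_id=19: ELSE → 7
game_id=20: quarter < 3 OR away_pts < 88 → 10

10, 10, 7, 10, 10, 10, 7, 10, 10, 7, 7, 7, 7, 10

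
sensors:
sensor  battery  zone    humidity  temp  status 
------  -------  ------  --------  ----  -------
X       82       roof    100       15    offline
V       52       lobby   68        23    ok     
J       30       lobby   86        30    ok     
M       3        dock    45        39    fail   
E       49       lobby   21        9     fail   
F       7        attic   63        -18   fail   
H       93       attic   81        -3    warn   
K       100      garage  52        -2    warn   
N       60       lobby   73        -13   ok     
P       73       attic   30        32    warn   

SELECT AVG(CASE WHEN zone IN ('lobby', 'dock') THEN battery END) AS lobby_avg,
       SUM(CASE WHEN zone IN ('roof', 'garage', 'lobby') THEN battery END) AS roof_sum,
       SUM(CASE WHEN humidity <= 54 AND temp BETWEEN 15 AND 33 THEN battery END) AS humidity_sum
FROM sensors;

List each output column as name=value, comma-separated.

[lobby_avg: zone IN ('lobby', 'dock')]
sensor=X: ✗
sensor=V: ✓ → 52
sensor=J: ✓ → 30
sensor=M: ✓ → 3
sensor=E: ✓ → 49
sensor=F: ✗
sensor=H: ✗
sensor=K: ✗
sensor=N: ✓ → 60
sensor=P: ✗
lobby_avg = (52 + 30 + 3 + 49 + 60) / 5 = 38.8
—
[roof_sum: zone IN ('roof', 'garage', 'lobby')]
sensor=X: ✓ → 82
sensor=V: ✓ → 52
sensor=J: ✓ → 30
sensor=M: ✗
sensor=E: ✓ → 49
sensor=F: ✗
sensor=H: ✗
sensor=K: ✓ → 100
sensor=N: ✓ → 60
sensor=P: ✗
roof_sum = 82 + 52 + 30 + 49 + 100 + 60 = 373
—
[humidity_sum: humidity <= 54 AND temp BETWEEN 15 AND 33]
sensor=X: ✗
sensor=V: ✗
sensor=J: ✗
sensor=M: ✗
sensor=E: ✗
sensor=F: ✗
sensor=H: ✗
sensor=K: ✗
sensor=N: ✗
sensor=P: ✓ → 73
humidity_sum = 73

lobby_avg=38.8, roof_sum=373, humidity_sum=73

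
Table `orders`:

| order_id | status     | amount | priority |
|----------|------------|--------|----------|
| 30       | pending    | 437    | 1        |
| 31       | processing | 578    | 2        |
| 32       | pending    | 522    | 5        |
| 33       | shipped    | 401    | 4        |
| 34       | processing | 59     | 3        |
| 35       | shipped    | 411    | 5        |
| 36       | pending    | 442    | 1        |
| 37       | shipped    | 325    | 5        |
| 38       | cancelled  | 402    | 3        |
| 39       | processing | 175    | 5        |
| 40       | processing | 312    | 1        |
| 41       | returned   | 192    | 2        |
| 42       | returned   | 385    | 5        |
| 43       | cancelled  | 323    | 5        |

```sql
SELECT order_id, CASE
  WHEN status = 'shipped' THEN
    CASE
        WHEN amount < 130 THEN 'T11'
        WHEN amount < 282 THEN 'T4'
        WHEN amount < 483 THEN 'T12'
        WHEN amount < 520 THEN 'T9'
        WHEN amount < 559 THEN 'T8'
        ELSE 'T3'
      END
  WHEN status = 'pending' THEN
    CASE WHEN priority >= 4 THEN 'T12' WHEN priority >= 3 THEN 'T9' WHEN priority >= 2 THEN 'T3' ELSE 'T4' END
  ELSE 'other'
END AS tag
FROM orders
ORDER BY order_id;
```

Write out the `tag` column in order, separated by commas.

order_id=30: status='pending' → inner[ELSE] → T4
order_id=31: status='processing' → outer ELSE → other
order_id=32: status='pending' → inner[priority >= 4] → T12
order_id=33: status='shipped' → inner[amount < 483] → T12
order_id=34: status='processing' → outer ELSE → other
order_id=35: status='shipped' → inner[amount < 483] → T12
order_id=36: status='pending' → inner[ELSE] → T4
order_id=37: status='shipped' → inner[amount < 483] → T12
order_id=38: status='cancelled' → outer ELSE → other
order_id=39: status='processing' → outer ELSE → other
order_id=40: status='processing' → outer ELSE → other
order_id=41: status='returned' → outer ELSE → other
order_id=42: status='returned' → outer ELSE → other
order_id=43: status='cancelled' → outer ELSE → other

T4, other, T12, T12, other, T12, T4, T12, other, other, other, other, other, other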